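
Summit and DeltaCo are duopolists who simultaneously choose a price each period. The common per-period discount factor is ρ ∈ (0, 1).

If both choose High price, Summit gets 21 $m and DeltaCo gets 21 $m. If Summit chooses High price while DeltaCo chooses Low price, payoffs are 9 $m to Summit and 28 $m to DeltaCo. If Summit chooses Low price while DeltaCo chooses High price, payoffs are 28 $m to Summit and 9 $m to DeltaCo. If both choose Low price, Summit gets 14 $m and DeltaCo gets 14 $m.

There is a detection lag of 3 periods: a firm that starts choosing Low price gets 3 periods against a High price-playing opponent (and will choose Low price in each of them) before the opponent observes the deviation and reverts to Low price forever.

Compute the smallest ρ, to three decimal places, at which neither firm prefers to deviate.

0.794

A deviator earns 28 for 3 periods, then 14 forever; cooperating earns 21 forever. Multiplying the IC by (1−ρ):
21 ≥ 28(1−ρ^3) + 14ρ^3, so 14·ρ^3 ≥ 7 and ρ^3 ≥ 1/2.
ρ ≥ (1/2)^(1/3) ≈ 0.794.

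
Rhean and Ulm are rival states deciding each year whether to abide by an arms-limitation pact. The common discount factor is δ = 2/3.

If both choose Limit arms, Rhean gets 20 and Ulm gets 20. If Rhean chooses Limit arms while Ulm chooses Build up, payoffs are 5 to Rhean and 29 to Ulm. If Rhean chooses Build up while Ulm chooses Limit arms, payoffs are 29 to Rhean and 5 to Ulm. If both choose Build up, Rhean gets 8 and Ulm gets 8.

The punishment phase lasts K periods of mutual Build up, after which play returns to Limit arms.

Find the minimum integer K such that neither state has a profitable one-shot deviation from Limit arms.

2

Need Σ_{k=1}^{K} δ^k ≥ (29−20)/(20−8) = 0.7500 at δ = 2/3.
At K = 1 the sum is 0.6667 < 0.7500; at K = 2 it is 1.1111 ≥ 0.7500.
So the minimum punishment length is K = 2.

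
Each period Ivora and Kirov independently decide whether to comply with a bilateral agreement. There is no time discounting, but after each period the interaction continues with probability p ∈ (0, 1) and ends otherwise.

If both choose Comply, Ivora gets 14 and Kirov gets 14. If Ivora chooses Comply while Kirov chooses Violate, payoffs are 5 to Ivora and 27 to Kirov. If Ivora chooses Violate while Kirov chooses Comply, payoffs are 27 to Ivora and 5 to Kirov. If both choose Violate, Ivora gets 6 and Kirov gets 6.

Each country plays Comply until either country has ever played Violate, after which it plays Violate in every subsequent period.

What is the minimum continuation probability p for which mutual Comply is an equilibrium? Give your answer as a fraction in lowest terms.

13/21

Expected cooperation value is 14 + p·14 + p²·14 + … = 14/(1−p); deviation gives 27 + p·6/(1−p).
14 ≥ 27(1−p) + 6p ⇒ 21p ≥ 13 ⇒ p ≥ 13/21.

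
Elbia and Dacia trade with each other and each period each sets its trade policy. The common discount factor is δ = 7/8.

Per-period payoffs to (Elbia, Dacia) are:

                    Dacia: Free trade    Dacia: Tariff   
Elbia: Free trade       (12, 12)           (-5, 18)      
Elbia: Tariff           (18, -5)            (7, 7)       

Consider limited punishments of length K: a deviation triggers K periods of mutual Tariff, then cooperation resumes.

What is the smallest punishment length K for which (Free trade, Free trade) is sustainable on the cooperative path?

2

IC: δ(1−δ^K)/(1−δ) ≥ (18−12)/(12−7) = 6/5.
With δ = 7/8: need 1 − δ^K ≥ 6/5·(1−7/8)/(7/8), i.e. δ^K ≤ 0.8286.
Since (7/8)^1 = 0.8750 and (7/8)^2 = 0.7656, the smallest such K is 2.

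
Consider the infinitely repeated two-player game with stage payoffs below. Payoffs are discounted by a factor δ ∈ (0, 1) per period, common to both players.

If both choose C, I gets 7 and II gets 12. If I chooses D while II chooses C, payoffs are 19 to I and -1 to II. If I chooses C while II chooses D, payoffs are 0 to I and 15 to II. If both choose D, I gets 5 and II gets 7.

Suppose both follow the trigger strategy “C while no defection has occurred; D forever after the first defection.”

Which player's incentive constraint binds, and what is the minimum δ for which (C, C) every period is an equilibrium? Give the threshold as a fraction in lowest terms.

For I: deviation gain 19−7 = 12, per-period punishment loss 7−5 = 2. IC gives δ ≥ 12/14 = 6/7.
For II: gain 3, loss 5 per period, so δ ≥ 3/8.
The tighter constraint is I's, so cooperation needs δ ≥ 6/7.

I; δ ≥ 6/7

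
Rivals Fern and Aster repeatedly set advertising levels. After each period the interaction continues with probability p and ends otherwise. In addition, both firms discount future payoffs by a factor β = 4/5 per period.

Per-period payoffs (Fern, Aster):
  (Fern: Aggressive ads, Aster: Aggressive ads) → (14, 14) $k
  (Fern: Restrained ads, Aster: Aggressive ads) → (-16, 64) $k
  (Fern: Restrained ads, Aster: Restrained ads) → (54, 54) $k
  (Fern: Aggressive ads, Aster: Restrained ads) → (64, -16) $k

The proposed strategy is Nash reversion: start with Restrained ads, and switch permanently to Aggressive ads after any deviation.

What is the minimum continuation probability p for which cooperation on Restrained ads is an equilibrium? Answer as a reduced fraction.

1/4

With continuation probability p and discount β, the effective per-period discount factor is βp.
Grim-trigger IC: βp ≥ (64−54)/(64−14) = 1/5.
So p ≥ (1/5)/(4/5) = 1/4.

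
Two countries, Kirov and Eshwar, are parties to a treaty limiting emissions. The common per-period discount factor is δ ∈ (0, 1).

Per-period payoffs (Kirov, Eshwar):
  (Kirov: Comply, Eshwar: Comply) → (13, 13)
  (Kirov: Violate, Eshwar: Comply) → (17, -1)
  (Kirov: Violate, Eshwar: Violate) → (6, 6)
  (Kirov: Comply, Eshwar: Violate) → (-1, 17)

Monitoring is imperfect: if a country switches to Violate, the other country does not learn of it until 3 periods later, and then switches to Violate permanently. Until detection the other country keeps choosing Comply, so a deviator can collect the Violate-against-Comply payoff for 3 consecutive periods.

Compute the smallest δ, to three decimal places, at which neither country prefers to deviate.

Deviating for the 3 undetected periods gains 17−13 = 4 per period over cooperation, then loses 13−6 = 7 per period forever once punishment starts.
Gain: 4(1 + δ + … + δ^2); loss: 7·δ^3/(1−δ).
No profitable deviation ⇔ 4(1−δ^3) ≤ 7·δ^3, i.e. δ^3 ≥ 4/(4+7) = 4/11.
Hence δ ≥ (4/11)^(1/3) ≈ 0.714.

0.714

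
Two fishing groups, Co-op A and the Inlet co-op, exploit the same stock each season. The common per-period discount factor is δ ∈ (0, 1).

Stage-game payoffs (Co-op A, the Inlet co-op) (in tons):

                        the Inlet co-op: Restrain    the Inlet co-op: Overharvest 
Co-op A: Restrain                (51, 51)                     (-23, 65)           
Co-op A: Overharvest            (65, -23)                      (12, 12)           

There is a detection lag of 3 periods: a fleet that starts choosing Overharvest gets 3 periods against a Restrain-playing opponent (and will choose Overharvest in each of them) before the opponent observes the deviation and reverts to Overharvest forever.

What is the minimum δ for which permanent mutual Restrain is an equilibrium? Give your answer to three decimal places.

0.642

The best deviation is to choose Overharvest for all 3 undetected periods, earning 65 each, then 12 forever once detected.
Deviation value: 65(1−δ^3)/(1−δ) + 12δ^3/(1−δ); cooperation value: 51/(1−δ).
IC: 51 ≥ 65(1−δ^3) + 12δ^3 = 65 − 53δ^3.
So δ^3 ≥ 14/53, giving δ ≥ (14/53)^(1/3) ≈ 0.642.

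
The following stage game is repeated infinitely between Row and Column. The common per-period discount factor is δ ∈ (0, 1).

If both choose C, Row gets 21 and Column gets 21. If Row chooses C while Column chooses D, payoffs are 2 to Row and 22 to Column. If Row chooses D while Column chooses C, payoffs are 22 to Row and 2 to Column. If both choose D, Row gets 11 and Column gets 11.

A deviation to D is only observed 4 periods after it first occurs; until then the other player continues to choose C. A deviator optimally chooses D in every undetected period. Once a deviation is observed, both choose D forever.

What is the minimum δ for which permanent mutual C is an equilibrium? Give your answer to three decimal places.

Deviating for the 4 undetected periods gains 22−21 = 1 per period over cooperation, then loses 21−11 = 10 per period forever once punishment starts.
Gain: 1(1 + δ + … + δ^3); loss: 10·δ^4/(1−δ).
No profitable deviation ⇔ 1(1−δ^4) ≤ 10·δ^4, i.e. δ^4 ≥ 1/(1+10) = 1/11.
Hence δ ≥ (1/11)^(1/4) ≈ 0.549.

0.549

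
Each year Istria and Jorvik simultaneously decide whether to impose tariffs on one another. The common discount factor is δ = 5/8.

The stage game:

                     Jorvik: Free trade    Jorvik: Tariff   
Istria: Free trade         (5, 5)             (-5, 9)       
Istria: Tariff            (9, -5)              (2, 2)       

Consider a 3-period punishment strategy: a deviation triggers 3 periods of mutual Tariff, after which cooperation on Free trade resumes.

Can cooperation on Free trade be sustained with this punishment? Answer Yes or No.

Comparing payoff streams over the 4 periods until play realigns: cooperate → 5(1+δ+…+δ^3); deviate → 9 + 2(δ+…+δ^3).
Cooperation is sustained iff (5−2)(δ+…+δ^3) ≥ 9−5.
δ+…+δ^3 = 5/8·(1−(5/8)^3)/(1−5/8) = 1.2598, and (9−5)/(5−2) = 1.3333.
1.2598 < 1.3333, so cooperation is not sustainable.

No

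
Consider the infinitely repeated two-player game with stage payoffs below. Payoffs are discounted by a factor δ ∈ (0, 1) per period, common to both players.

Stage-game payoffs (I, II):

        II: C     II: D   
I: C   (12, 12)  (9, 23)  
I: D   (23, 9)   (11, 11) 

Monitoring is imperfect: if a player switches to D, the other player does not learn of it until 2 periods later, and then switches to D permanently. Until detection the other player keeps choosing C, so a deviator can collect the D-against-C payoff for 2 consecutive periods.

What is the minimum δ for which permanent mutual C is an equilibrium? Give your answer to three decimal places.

The best deviation is to choose D for all 2 undetected periods, earning 23 each, then 11 forever once detected.
Deviation value: 23(1−δ^2)/(1−δ) + 11δ^2/(1−δ); cooperation value: 12/(1−δ).
IC: 12 ≥ 23(1−δ^2) + 11δ^2 = 23 − 12δ^2.
So δ^2 ≥ 11/12, giving δ ≥ (11/12)^(1/2) ≈ 0.957.

0.957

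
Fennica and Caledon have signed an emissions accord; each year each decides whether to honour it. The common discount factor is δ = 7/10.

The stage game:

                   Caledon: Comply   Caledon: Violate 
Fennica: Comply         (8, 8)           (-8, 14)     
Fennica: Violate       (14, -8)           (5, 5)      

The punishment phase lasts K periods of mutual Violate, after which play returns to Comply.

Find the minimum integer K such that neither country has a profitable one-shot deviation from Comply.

6

Need Σ_{k=1}^{K} δ^k ≥ (14−8)/(8−5) = 2.0000 at δ = 7/10.
At K = 5 the sum is 1.9412 < 2.0000; at K = 6 it is 2.0588 ≥ 2.0000.
So the minimum punishment length is K = 6.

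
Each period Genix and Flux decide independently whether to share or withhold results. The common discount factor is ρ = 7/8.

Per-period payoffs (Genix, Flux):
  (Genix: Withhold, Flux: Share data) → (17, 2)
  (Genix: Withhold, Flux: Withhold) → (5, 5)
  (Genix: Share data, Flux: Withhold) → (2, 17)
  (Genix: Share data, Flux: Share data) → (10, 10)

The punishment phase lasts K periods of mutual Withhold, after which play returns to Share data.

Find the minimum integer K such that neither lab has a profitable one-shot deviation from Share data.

IC: ρ(1−ρ^K)/(1−ρ) ≥ (17−10)/(10−5) = 7/5.
With ρ = 7/8: need 1 − ρ^K ≥ 7/5·(1−7/8)/(7/8), i.e. ρ^K ≤ 0.8000.
Since (7/8)^1 = 0.8750 and (7/8)^2 = 0.7656, the smallest such K is 2.

2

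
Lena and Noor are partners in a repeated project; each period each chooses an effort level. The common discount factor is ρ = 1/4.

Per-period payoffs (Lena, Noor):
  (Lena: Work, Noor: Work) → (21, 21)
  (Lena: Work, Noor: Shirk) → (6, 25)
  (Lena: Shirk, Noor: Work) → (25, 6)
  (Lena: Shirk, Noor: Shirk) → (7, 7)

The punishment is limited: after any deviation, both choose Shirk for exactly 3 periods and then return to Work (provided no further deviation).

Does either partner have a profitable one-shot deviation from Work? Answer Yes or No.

No

A one-shot deviation gives 25 now, then 7 for 3 periods, then back to 21.
Gain from deviating: (25−21) today; loss: (21−7) in each of the next 3 periods.
No-deviation condition: (21−7)(ρ+…+ρ^3) ≥ 25−21, i.e. ρ+…+ρ^3 ≥ 2/7.
At ρ = 1/4: ρ+…+ρ^3 = 0.3281 ≥ 0.2857.
So cooperation is sustainable.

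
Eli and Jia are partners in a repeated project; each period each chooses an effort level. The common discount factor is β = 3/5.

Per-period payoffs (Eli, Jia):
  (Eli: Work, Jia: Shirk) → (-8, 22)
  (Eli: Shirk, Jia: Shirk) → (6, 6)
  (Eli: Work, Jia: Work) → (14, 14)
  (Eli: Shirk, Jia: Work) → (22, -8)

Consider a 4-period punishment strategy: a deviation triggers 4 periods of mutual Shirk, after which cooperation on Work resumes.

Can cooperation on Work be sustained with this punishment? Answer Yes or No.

A one-shot deviation gives 22 now, then 6 for 4 periods, then back to 14.
Gain from deviating: (22−14) today; loss: (14−6) in each of the next 4 periods.
No-deviation condition: (14−6)(β+…+β^4) ≥ 22−14, i.e. β+…+β^4 ≥ 1.
At β = 3/5: β+…+β^4 = 1.3056 ≥ 1.0000.
So cooperation is sustainable.

Yes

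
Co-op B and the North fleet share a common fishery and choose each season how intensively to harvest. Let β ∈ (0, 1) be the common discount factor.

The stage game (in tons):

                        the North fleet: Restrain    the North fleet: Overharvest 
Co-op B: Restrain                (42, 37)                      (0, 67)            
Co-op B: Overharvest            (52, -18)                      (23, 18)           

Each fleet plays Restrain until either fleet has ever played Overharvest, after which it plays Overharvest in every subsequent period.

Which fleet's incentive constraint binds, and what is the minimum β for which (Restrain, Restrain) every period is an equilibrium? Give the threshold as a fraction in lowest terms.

Co-op B's threshold: (52−42)/(52−23) = 10/29.
the North fleet's threshold: (67−37)/(67−18) = 30/49.
10/29 < 30/49, so the North fleet binds and β* = 30/49.

the North fleet; β ≥ 30/49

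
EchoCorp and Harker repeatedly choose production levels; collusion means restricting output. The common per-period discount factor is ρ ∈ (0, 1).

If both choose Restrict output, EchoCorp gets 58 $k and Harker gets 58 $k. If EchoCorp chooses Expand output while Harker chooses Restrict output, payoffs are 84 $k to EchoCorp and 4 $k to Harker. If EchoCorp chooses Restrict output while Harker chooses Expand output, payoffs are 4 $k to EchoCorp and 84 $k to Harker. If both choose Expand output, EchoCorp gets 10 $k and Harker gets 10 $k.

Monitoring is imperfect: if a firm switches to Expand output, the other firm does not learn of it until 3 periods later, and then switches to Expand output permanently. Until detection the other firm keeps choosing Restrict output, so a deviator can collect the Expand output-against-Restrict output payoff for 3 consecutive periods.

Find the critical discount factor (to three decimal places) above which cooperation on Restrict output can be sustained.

The best deviation is to choose Expand output for all 3 undetected periods, earning 84 each, then 10 forever once detected.
Deviation value: 84(1−ρ^3)/(1−ρ) + 10ρ^3/(1−ρ); cooperation value: 58/(1−ρ).
IC: 58 ≥ 84(1−ρ^3) + 10ρ^3 = 84 − 74ρ^3.
So ρ^3 ≥ 26/74 = 13/37, giving ρ ≥ (13/37)^(1/3) ≈ 0.706.

0.706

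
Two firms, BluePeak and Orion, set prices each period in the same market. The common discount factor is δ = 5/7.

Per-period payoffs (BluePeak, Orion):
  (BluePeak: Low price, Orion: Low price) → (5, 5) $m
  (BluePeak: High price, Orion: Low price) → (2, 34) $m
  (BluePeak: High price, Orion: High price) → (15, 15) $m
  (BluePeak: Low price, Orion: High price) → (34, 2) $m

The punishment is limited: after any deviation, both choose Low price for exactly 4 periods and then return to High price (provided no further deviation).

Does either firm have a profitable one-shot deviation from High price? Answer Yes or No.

Yes

A one-shot deviation gives 34 now, then 5 for 4 periods, then back to 15.
Gain from deviating: (34−15) today; loss: (15−5) in each of the next 4 periods.
No-deviation condition: (15−5)(δ+…+δ^4) ≥ 34−15, i.e. δ+…+δ^4 ≥ 19/10.
At δ = 5/7: δ+…+δ^4 = 1.8492 < 1.9000.
So cooperation is not sustainable.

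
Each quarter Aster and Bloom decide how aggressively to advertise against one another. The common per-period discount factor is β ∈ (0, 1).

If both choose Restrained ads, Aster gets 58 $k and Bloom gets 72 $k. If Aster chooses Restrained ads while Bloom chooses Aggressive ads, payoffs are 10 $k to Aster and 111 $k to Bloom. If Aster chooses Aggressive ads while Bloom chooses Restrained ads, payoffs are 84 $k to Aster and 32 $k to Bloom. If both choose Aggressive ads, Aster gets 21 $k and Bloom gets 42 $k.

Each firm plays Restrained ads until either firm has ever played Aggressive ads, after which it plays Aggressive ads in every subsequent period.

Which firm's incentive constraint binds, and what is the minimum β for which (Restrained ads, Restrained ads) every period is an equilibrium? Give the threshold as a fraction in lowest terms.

For Aster: deviation gain 84−58 = 26, per-period punishment loss 58−21 = 37. IC gives β ≥ 26/63.
For Bloom: gain 39, loss 30 per period, so β ≥ 39/69 = 13/23.
The tighter constraint is Bloom's, so cooperation needs β ≥ 13/23.

Bloom; β ≥ 13/23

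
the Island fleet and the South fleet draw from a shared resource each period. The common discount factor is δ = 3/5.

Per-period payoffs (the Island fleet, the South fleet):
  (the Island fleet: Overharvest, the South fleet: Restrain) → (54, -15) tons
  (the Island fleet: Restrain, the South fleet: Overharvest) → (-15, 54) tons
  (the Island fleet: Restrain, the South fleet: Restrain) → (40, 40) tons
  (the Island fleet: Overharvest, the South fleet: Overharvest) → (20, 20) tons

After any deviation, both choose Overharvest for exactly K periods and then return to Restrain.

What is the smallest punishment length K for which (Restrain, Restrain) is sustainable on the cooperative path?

No profitable deviation requires (40−20)(δ+…+δ^K) ≥ 54−40, i.e. δ+…+δ^K ≥ 7/10 ≈ 0.7000.
With δ = 3/5, the partial sums are K=1: 0.6000, K=2: 0.9600.
K = 2 is the first length at which the sum reaches 0.7000.

2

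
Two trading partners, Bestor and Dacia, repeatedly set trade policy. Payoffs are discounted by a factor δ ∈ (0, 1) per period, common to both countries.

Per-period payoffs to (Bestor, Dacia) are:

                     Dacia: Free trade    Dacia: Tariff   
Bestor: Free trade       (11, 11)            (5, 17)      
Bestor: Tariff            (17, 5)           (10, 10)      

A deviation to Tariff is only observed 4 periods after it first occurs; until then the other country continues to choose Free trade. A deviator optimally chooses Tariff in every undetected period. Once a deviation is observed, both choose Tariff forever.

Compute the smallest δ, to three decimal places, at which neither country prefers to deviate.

A deviator earns 17 for 4 periods, then 10 forever; cooperating earns 11 forever. Multiplying the IC by (1−δ):
11 ≥ 17(1−δ^4) + 10δ^4, so 7·δ^4 ≥ 6 and δ^4 ≥ 6/7.
δ ≥ (6/7)^(1/4) ≈ 0.962.

0.962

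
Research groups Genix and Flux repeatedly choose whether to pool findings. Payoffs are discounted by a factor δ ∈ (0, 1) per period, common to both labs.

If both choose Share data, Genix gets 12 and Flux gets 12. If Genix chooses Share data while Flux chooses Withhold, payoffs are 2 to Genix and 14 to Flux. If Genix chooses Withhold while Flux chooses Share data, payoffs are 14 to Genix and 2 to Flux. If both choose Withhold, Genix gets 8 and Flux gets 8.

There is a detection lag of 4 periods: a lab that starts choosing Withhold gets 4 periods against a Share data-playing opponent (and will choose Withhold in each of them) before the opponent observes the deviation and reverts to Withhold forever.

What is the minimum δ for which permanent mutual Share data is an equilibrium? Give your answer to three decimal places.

A deviator earns 14 for 4 periods, then 8 forever; cooperating earns 12 forever. Multiplying the IC by (1−δ):
12 ≥ 14(1−δ^4) + 8δ^4, so 6·δ^4 ≥ 2 and δ^4 ≥ 1/3.
δ ≥ (1/3)^(1/4) ≈ 0.760.

0.760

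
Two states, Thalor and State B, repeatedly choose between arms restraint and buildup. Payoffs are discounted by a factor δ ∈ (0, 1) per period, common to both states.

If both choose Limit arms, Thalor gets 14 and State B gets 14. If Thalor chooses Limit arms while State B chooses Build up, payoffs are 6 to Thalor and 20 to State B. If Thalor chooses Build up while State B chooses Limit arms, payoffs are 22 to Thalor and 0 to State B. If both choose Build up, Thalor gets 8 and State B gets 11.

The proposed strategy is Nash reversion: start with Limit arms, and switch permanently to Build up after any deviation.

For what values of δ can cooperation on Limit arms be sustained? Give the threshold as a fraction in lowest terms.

Thalor: cooperation gives 14 each period; deviation gives 22 once then 8 forever.
  14/(1−δ) ≥ 22 + 8δ/(1−δ) ⇒ δ ≥ 8/14 = 4/7.
State B: cooperation gives 14 each period; deviation gives 20 once then 11 forever.
  δ ≥ 6/9 = 2/3.
Both must hold, so the binding constraint is State B's: δ ≥ 2/3.

2/3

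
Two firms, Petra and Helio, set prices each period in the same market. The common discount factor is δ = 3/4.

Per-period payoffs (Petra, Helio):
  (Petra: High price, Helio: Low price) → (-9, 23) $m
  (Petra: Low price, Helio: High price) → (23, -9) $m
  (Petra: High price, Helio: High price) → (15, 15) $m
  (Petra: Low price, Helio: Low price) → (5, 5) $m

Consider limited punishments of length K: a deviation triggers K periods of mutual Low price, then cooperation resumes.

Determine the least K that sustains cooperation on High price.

Need Σ_{k=1}^{K} δ^k ≥ (23−15)/(15−5) = 0.8000 at δ = 3/4.
At K = 1 the sum is 0.7500 < 0.8000; at K = 2 it is 1.3125 ≥ 0.8000.
So the minimum punishment length is K = 2.

2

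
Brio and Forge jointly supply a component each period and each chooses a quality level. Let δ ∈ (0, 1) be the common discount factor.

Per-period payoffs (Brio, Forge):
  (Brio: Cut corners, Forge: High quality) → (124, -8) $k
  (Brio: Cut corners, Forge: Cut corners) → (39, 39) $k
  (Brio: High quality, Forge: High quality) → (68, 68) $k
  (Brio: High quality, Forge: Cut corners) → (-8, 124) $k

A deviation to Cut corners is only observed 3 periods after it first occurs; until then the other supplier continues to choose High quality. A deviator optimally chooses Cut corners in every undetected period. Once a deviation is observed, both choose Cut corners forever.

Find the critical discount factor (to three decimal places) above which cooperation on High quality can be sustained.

A deviator earns 124 for 3 periods, then 39 forever; cooperating earns 68 forever. Multiplying the IC by (1−δ):
68 ≥ 124(1−δ^3) + 39δ^3, so 85·δ^3 ≥ 56 and δ^3 ≥ 56/85.
δ ≥ (56/85)^(1/3) ≈ 0.870.

0.870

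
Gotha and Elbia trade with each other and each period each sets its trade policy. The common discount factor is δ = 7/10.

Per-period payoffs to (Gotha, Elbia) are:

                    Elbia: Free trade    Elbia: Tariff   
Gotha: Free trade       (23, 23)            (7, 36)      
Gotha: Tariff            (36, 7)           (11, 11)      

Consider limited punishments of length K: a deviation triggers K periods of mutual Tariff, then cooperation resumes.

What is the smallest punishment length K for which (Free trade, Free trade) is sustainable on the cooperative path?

2

IC: δ(1−δ^K)/(1−δ) ≥ (36−23)/(23−11) = 13/12.
With δ = 7/10: need 1 − δ^K ≥ 13/12·(1−7/10)/(7/10), i.e. δ^K ≤ 0.5357.
Since (7/10)^1 = 0.7000 and (7/10)^2 = 0.4900, the smallest such K is 2.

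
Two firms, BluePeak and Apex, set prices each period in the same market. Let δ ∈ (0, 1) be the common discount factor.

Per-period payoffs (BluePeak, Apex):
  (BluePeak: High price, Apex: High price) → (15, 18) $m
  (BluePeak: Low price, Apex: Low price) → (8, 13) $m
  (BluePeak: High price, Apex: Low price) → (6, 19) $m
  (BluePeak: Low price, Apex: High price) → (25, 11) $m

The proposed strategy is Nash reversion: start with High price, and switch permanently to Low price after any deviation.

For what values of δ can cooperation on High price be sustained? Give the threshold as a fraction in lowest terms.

BluePeak: cooperation gives 15 each period; deviation gives 25 once then 8 forever.
  15/(1−δ) ≥ 25 + 8δ/(1−δ) ⇒ δ ≥ 10/17.
Apex: cooperation gives 18 each period; deviation gives 19 once then 13 forever.
  δ ≥ 1/6.
Both must hold, so the binding constraint is BluePeak's: δ ≥ 10/17.

10/17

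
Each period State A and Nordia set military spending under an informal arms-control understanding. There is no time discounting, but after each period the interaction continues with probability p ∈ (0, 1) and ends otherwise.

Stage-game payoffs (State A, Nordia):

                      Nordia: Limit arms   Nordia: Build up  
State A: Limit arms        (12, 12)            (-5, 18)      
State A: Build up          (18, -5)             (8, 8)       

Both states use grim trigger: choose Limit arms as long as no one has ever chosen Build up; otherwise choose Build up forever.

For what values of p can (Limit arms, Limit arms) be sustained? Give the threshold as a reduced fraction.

Expected cooperation value is 12 + p·12 + p²·12 + … = 12/(1−p); deviation gives 18 + p·8/(1−p).
12 ≥ 18(1−p) + 8p ⇒ 10p ≥ 6 ⇒ p ≥ 6/10 = 3/5.

3/5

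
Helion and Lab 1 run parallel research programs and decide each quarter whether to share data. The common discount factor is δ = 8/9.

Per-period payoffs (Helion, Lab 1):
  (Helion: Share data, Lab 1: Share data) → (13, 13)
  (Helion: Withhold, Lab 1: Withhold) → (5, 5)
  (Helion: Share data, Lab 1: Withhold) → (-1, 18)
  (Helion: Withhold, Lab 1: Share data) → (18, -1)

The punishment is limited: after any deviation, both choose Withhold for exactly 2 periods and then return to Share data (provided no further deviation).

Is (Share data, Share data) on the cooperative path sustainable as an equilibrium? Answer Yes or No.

Comparing payoff streams over the 3 periods until play realigns: cooperate → 13(1+δ+…+δ^2); deviate → 18 + 5(δ+…+δ^2).
Cooperation is sustained iff (13−5)(δ+…+δ^2) ≥ 18−13.
δ+…+δ^2 = 8/9·(1−(8/9)^2)/(1−8/9) = 1.6790, and (18−13)/(13−5) = 0.6250.
1.6790 ≥ 0.6250, so cooperation is sustainable.

Yes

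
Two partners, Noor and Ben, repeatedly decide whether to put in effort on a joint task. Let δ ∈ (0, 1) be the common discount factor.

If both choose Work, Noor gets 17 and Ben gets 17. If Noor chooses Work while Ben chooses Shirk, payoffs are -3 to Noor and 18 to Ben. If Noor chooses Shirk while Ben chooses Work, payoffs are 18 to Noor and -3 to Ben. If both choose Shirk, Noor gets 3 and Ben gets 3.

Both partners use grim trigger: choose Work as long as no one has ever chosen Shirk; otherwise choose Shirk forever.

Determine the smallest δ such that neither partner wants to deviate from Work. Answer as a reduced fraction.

1/15

Cooperation forever yields 17 each period: 17/(1−δ).
Deviating yields 18 once, then 3 forever: 18 + 3δ/(1−δ).
No profitable deviation requires 17/(1−δ) ≥ 18 + 3δ/(1−δ).
Multiplying by (1−δ): 17 ≥ 18(1−δ) + 3δ = 18 − 15δ.
So 15δ ≥ 1, i.e. δ ≥ 1/15.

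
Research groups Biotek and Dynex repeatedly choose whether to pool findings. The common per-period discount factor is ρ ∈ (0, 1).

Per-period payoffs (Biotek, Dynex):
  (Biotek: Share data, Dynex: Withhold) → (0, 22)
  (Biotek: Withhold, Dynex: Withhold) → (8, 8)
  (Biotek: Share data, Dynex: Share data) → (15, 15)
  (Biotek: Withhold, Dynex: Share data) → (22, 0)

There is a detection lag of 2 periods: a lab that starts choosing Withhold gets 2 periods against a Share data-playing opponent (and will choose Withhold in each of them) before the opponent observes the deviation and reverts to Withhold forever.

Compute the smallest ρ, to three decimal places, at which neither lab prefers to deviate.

0.707

The best deviation is to choose Withhold for all 2 undetected periods, earning 22 each, then 8 forever once detected.
Deviation value: 22(1−ρ^2)/(1−ρ) + 8ρ^2/(1−ρ); cooperation value: 15/(1−ρ).
IC: 15 ≥ 22(1−ρ^2) + 8ρ^2 = 22 − 14ρ^2.
So ρ^2 ≥ 7/14 = 1/2, giving ρ ≥ (1/2)^(1/2) ≈ 0.707.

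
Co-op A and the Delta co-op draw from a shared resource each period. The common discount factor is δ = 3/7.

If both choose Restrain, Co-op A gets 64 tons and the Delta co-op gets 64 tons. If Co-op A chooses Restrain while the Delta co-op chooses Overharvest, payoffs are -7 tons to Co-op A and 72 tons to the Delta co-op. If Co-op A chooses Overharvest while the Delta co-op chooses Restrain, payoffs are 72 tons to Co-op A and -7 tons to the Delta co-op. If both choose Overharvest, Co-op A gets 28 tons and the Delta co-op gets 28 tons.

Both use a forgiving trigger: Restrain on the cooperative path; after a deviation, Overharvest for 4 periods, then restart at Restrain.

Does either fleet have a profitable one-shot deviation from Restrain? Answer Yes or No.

No

A one-shot deviation gives 72 now, then 28 for 4 periods, then back to 64.
Gain from deviating: (72−64) today; loss: (64−28) in each of the next 4 periods.
No-deviation condition: (64−28)(δ+…+δ^4) ≥ 72−64, i.e. δ+…+δ^4 ≥ 2/9.
At δ = 3/7: δ+…+δ^4 = 0.7247 ≥ 0.2222.
So cooperation is sustainable.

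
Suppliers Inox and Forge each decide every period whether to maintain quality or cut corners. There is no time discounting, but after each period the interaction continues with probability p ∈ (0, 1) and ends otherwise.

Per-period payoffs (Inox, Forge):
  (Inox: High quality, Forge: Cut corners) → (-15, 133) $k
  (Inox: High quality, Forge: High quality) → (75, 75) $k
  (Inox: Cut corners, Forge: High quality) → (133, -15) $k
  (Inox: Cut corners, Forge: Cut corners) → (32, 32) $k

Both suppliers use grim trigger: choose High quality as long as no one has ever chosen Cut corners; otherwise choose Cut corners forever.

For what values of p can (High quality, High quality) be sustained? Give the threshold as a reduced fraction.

Expected cooperation value is 75 + p·75 + p²·75 + … = 75/(1−p); deviation gives 133 + p·32/(1−p).
75 ≥ 133(1−p) + 32p ⇒ 101p ≥ 58 ⇒ p ≥ 58/101.

58/101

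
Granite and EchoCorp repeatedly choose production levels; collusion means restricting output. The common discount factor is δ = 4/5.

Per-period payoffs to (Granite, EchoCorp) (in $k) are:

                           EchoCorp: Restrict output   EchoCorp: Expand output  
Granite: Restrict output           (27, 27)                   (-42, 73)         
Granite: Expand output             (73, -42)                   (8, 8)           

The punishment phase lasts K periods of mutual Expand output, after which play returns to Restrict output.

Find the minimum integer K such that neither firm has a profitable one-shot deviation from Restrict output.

5

IC: δ(1−δ^K)/(1−δ) ≥ (73−27)/(27−8) = 46/19.
With δ = 4/5: need 1 − δ^K ≥ 46/19·(1−4/5)/(4/5), i.e. δ^K ≤ 0.3947.
Since (4/5)^4 = 0.4096 and (4/5)^5 = 0.3277, the smallest such K is 5.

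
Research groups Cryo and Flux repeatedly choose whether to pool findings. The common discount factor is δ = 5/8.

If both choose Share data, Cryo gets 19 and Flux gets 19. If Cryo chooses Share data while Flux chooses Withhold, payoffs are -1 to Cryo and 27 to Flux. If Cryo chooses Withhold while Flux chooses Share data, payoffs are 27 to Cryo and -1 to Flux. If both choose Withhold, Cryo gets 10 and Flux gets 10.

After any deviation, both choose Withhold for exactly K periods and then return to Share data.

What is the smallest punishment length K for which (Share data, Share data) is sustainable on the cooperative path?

2

Need Σ_{k=1}^{K} δ^k ≥ (27−19)/(19−10) = 0.8889 at δ = 5/8.
At K = 1 the sum is 0.6250 < 0.8889; at K = 2 it is 1.0156 ≥ 0.8889.
So the minimum punishment length is K = 2.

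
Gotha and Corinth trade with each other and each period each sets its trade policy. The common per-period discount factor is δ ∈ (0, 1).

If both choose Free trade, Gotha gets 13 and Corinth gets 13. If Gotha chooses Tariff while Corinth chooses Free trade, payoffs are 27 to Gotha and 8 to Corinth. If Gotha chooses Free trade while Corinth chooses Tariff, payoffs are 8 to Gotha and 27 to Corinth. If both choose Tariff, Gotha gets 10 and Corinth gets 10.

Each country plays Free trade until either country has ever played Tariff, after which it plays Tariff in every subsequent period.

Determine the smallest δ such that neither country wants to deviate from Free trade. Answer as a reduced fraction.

One-period gain from deviating is 27 − 13 = 14. The loss is 13 − 10 = 3 in every subsequent period, with present value 3·δ/(1−δ).
Deviation is unprofitable when 3·δ/(1−δ) ≥ 14, i.e. δ/(1−δ) ≥ 14/3.
Equivalently δ ≥ 14/(14+3) = 14/17.

14/17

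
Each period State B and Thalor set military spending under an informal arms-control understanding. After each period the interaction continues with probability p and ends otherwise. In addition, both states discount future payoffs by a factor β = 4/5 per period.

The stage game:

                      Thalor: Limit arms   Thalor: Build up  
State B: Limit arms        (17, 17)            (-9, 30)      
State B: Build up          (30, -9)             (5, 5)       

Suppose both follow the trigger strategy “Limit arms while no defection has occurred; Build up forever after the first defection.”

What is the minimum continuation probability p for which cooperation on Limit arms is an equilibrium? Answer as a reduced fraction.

Expected continuation weight on next period's payoff is β·p = 4/5·p, which plays the role of the discount factor.
Cooperation requires 4/5·p ≥ (30−17)/(30−5) = 13/25, hence p ≥ 13/20.

13/20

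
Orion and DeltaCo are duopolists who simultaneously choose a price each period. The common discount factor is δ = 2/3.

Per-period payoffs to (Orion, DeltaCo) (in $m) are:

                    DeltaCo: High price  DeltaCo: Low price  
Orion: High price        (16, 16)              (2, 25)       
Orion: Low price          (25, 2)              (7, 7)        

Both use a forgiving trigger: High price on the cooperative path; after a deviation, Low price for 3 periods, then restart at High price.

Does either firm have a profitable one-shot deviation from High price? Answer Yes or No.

No

Comparing payoff streams over the 4 periods until play realigns: cooperate → 16(1+δ+…+δ^3); deviate → 25 + 7(δ+…+δ^3).
Cooperation is sustained iff (16−7)(δ+…+δ^3) ≥ 25−16.
δ+…+δ^3 = 2/3·(1−(2/3)^3)/(1−2/3) = 1.4074, and (25−16)/(16−7) = 1.0000.
1.4074 ≥ 1.0000, so cooperation is sustainable.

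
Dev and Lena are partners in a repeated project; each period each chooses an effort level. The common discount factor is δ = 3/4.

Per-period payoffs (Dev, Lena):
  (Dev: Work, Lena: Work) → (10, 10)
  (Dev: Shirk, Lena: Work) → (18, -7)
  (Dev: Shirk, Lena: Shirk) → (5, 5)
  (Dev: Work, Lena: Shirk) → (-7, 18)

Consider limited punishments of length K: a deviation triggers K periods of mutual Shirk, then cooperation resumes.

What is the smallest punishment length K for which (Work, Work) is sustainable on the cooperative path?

No profitable deviation requires (10−5)(δ+…+δ^K) ≥ 18−10, i.e. δ+…+δ^K ≥ 8/5 ≈ 1.6000.
With δ = 3/4, the partial sums are K=1: 0.7500, K=2: 1.3125, K=3: 1.7344.
K = 3 is the first length at which the sum reaches 1.6000.

3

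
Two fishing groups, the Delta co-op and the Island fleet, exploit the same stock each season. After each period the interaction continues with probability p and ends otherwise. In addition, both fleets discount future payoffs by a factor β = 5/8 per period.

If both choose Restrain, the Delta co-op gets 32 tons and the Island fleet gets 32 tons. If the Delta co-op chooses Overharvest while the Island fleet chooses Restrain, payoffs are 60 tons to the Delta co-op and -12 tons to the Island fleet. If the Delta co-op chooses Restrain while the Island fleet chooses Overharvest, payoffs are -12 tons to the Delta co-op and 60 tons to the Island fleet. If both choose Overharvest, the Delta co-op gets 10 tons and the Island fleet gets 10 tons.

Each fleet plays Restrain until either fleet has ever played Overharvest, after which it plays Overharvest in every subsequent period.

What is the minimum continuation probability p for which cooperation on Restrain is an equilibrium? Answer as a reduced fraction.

With continuation probability p and discount β, the effective per-period discount factor is βp.
Grim-trigger IC: βp ≥ (60−32)/(60−10) = 14/25.
So p ≥ (14/25)/(5/8) = 112/125.

112/125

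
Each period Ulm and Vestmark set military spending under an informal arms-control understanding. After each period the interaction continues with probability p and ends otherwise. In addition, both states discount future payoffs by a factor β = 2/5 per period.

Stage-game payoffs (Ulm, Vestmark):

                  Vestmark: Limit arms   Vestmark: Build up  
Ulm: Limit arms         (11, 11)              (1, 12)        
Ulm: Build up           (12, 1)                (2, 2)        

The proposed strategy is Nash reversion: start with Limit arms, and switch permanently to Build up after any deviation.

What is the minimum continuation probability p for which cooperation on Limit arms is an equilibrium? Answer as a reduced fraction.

1/4

Expected continuation weight on next period's payoff is β·p = 2/5·p, which plays the role of the discount factor.
Cooperation requires 2/5·p ≥ (12−11)/(12−2) = 1/10, hence p ≥ 1/4.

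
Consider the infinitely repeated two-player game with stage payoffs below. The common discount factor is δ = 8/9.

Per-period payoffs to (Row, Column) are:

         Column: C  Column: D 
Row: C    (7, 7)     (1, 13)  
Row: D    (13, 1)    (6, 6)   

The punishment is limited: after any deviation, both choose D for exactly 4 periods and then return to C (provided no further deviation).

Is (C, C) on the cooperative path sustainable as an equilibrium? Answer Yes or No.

A one-shot deviation gives 13 now, then 6 for 4 periods, then back to 7.
Gain from deviating: (13−7) today; loss: (7−6) in each of the next 4 periods.
No-deviation condition: (7−6)(δ+…+δ^4) ≥ 13−7, i.e. δ+…+δ^4 ≥ 6.
At δ = 8/9: δ+…+δ^4 = 3.0056 < 6.0000.
So cooperation is not sustainable.

No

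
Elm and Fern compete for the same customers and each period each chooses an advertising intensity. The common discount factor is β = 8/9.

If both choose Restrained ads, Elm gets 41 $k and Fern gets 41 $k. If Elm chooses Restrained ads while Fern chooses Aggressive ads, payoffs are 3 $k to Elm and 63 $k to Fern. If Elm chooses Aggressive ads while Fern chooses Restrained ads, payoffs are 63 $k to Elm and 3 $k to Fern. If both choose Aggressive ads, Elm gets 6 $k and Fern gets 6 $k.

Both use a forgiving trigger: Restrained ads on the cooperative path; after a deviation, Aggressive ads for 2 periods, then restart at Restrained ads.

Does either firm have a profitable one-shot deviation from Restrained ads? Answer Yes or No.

A one-shot deviation gives 63 now, then 6 for 2 periods, then back to 41.
Gain from deviating: (63−41) today; loss: (41−6) in each of the next 2 periods.
No-deviation condition: (41−6)(β+…+β^2) ≥ 63−41, i.e. β+…+β^2 ≥ 22/35.
At β = 8/9: β+…+β^2 = 1.6790 ≥ 0.6286.
So cooperation is sustainable.

No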